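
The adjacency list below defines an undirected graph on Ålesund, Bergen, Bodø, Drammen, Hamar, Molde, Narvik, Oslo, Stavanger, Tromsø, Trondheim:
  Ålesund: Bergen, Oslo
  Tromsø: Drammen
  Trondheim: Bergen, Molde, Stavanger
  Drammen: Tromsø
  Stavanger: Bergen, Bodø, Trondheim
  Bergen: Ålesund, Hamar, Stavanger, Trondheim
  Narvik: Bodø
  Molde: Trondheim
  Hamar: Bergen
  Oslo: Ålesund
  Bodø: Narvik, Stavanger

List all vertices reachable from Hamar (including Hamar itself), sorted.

Ålesund, Bergen, Bodø, Hamar, Molde, Narvik, Oslo, Stavanger, Trondheim

Start at Hamar.
Its neighbours: Bergen.
Then their neighbours: Ålesund, Stavanger, Trondheim.
Then next layer: Bodø, Molde, Oslo.
Then next layer: Narvik.
Nothing further is reachable.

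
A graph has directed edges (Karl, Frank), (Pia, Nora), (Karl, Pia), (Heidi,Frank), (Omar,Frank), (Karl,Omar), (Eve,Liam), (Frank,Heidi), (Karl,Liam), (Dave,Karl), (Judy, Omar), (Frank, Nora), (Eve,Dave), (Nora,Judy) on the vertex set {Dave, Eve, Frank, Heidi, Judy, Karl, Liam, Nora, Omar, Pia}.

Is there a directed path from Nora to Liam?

No

Explore from Nora.
Distance 1: reach Judy.
Distance 2: reach Omar.
Distance 3: reach Frank.
Distance 4: reach Heidi.
The search from Nora is exhausted; no directed path reaches Liam.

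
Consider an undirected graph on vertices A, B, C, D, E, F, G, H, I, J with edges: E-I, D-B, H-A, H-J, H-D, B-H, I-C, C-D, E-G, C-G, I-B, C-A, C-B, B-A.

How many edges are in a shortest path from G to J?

Distance 0: G.
Distance 1: C, E.
Distance 2: A, B, D, I.
Distance 3: H.
Distance 4: J — contains J.

4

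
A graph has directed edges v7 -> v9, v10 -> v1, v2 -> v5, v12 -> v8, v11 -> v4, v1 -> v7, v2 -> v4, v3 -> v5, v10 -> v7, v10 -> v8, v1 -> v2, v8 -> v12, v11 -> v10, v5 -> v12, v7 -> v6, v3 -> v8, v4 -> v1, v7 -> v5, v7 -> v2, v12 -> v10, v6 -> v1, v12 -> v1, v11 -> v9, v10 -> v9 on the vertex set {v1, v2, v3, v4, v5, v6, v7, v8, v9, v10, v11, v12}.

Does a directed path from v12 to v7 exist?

Explore from v12.
Distance 1: reach v1, v8, v10.
Distance 2: reach v2, v7, v9.
Found v7.

Yes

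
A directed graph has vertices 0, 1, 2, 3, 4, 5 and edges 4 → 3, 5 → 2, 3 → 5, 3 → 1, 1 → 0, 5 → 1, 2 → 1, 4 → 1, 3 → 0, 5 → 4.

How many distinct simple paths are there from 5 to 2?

1

5→2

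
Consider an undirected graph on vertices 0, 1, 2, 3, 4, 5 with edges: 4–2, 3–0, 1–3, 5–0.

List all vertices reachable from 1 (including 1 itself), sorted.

0, 1, 3, 5

Start at 1.
Its neighbours: 3.
Then their neighbours: 0.
Then next layer: 5.
Nothing further is reachable.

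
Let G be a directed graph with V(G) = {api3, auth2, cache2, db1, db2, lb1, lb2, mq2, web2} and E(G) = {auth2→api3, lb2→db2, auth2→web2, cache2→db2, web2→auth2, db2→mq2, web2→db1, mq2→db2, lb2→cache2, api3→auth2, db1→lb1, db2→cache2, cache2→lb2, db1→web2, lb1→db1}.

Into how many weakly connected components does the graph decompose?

From api3: component {api3, auth2, db1, lb1, web2}.
From cache2: component {cache2, db2, lb2, mq2}.
That's 2 components.

2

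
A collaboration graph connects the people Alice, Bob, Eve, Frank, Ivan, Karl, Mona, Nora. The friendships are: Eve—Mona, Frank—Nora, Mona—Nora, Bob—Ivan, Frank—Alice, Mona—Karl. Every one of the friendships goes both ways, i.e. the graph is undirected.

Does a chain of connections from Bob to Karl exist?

No

Explore from Bob.
Distance 1: reach Ivan.
The search is exhausted without reaching Karl; it lies in a different component.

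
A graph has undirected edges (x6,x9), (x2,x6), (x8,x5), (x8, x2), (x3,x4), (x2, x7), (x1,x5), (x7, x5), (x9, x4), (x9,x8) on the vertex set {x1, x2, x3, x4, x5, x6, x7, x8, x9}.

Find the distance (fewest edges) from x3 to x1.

Distance 0: x3.
Distance 1: x4.
Distance 2: x9.
Distance 3: x6, x8.
Distance 4: x2, x5.
Distance 5: x1, x7 — contains x1.

5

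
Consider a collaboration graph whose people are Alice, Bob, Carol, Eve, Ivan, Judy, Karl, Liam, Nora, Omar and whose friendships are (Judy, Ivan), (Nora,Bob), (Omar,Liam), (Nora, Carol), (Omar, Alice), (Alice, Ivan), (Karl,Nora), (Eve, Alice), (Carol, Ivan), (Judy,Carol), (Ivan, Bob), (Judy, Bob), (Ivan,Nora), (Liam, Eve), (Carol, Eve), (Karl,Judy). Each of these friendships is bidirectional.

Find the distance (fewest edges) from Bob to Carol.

2

Distance 0: Bob.
Distance 1: Ivan, Judy, Nora.
Distance 2: Alice, Carol, Karl — contains Carol.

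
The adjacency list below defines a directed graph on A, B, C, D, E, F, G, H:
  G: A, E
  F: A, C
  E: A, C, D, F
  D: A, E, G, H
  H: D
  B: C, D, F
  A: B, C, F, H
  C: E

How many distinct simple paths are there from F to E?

F→A→B→C→E
F→A→B→D→E
F→A→B→D→G→E
F→A→C→E
F→A→H→D→E
F→A→H→D→G→E
F→C→E

7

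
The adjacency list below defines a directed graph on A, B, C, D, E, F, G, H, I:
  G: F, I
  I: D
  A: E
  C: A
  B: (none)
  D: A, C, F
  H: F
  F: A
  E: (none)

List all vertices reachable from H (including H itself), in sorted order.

Start at H.
Its neighbours: F.
Then their neighbours: A.
Then next layer: E.
Nothing further is reachable.

A, E, F, H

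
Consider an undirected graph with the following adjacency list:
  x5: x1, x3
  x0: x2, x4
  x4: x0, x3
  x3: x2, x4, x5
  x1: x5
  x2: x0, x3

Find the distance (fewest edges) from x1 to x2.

3

Distance 0: x1.
Distance 1: x5.
Distance 2: x3.
Distance 3: x2, x4 — contains x2.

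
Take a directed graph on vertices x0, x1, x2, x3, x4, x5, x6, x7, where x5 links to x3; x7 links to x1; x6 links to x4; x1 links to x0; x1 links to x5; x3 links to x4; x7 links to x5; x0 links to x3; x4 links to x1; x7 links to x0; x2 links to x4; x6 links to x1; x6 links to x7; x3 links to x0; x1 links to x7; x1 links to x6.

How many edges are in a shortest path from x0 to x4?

2

Distance 0: x0.
Distance 1: x3.
Distance 2: x4 — contains x4.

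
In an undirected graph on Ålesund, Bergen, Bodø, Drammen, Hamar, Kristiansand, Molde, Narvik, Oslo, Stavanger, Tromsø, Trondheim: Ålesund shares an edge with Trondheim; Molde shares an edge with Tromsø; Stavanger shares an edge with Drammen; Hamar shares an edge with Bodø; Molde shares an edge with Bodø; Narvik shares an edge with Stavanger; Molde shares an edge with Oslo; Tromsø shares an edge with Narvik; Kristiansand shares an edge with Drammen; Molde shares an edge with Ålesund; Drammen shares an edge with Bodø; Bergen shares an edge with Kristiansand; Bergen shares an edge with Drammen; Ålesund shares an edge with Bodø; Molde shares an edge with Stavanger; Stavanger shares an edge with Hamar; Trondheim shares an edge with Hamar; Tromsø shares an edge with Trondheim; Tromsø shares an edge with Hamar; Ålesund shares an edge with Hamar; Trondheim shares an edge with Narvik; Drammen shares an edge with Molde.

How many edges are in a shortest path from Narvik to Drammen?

2

Distance 0: Narvik.
Distance 1: Stavanger, Tromsø, Trondheim.
Distance 2: Ålesund, Drammen, Hamar, Molde — contains Drammen.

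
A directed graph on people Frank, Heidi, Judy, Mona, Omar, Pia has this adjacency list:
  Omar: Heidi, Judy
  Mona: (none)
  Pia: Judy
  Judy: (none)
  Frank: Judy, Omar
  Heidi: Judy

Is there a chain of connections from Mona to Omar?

No

Mona has no outgoing edges, so nothing is reachable from it.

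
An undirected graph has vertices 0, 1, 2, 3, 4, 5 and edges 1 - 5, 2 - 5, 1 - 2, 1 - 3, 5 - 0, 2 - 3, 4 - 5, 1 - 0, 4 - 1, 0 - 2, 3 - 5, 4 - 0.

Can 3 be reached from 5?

Yes

Explore from 5.
Distance 1: reach 0, 1, 2, 3, 4.
Found 3.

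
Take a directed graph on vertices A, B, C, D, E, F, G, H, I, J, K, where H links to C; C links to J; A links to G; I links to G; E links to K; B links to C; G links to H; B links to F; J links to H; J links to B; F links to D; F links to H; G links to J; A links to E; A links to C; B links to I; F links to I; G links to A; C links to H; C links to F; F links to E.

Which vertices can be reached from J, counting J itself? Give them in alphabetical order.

Start at J.
Its neighbours: B, H.
Then their neighbours: C, F, I.
Then next layer: D, E, G.
Then next layer: A, K.
Every vertex is now reached.

A, B, C, D, E, F, G, H, I, J, K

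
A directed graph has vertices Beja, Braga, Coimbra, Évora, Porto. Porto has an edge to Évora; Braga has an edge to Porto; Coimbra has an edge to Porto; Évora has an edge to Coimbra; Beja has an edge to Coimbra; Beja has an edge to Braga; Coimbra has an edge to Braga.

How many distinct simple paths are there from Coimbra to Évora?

2

Coimbra→Braga→Porto→Évora
Coimbra→Porto→Évora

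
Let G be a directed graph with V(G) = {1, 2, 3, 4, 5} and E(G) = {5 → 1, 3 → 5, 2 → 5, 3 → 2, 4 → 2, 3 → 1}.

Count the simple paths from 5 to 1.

1

5→1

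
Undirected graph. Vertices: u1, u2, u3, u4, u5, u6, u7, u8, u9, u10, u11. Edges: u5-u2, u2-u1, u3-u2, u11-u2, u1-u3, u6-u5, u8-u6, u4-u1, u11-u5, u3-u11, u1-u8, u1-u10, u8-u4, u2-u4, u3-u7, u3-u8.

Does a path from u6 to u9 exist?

Explore from u6.
Distance 1: reach u5, u8.
Distance 2: reach u1, u2, u3, u4, u11.
Distance 3: reach u7, u10.
The search is exhausted without reaching u9; it lies in a different component.

No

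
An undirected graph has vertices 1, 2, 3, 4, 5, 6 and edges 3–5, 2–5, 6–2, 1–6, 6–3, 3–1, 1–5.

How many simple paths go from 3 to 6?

3–1–5–2–6
3–1–6
3–5–1–6
3–5–2–6
3–6

5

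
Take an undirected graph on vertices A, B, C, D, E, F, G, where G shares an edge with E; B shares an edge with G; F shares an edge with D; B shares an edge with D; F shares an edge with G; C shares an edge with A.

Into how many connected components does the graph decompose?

From A: component {A, C}.
From B: component {B, D, E, F, G}.
That's 2 components.

2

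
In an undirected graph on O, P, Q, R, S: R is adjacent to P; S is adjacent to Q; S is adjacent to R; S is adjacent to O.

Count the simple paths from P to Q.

1

P–R–S–Q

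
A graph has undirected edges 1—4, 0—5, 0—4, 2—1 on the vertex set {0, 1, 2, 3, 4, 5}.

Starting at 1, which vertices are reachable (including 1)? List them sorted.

0, 1, 2, 4, 5

Start at 1.
Its neighbours: 2, 4.
Then their neighbours: 0.
Then next layer: 5.
Nothing further is reachable.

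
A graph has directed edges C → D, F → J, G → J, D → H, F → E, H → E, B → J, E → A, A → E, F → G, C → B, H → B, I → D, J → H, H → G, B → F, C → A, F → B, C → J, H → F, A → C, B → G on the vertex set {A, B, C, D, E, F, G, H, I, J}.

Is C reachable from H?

Explore from H.
Distance 1: reach B, E, F, G.
Distance 2: reach A, J.
Distance 3: reach C.
Found C.

Yes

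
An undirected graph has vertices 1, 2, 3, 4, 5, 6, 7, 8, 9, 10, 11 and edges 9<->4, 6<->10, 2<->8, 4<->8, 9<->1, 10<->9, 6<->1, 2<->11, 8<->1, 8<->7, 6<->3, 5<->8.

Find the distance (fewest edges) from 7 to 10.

4

Distance 0: 7.
Distance 1: 8.
Distance 2: 1, 2, 4, 5.
Distance 3: 6, 9, 11.
Distance 4: 3, 10 — contains 10.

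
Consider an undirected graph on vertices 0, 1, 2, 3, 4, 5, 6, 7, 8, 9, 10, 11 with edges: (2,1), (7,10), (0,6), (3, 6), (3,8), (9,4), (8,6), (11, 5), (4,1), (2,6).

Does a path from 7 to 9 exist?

No

Explore from 7.
Distance 1: reach 10.
The search is exhausted without reaching 9; it lies in a different component.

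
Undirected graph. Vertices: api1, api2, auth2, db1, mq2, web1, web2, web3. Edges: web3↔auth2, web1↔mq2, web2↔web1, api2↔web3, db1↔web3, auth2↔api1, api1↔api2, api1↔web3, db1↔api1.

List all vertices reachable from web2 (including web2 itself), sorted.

Start at web2.
Its neighbours: web1.
Then their neighbours: mq2.
Nothing further is reachable.

mq2, web1, web2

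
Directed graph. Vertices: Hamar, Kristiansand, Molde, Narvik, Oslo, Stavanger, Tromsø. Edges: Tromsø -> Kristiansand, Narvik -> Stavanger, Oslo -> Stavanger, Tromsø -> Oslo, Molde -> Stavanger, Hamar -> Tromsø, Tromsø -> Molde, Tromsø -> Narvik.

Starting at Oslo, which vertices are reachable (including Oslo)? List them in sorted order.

Start at Oslo.
Its neighbours: Stavanger.
Nothing further is reachable.

Oslo, Stavanger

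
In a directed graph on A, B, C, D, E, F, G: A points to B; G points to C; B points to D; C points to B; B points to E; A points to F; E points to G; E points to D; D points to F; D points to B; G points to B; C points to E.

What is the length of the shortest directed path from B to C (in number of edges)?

3

Distance 0: B.
Distance 1: D, E.
Distance 2: F, G.
Distance 3: C — contains C.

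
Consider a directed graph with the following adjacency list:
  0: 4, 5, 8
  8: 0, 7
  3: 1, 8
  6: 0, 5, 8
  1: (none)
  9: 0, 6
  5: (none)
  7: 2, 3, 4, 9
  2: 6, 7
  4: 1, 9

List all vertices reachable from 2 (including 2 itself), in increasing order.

0, 1, 2, 3, 4, 5, 6, 7, 8, 9

Start at 2.
Its neighbours: 6, 7.
Then their neighbours: 0, 3, 4, 5, 8, 9.
Then next layer: 1.
Every vertex is now reached.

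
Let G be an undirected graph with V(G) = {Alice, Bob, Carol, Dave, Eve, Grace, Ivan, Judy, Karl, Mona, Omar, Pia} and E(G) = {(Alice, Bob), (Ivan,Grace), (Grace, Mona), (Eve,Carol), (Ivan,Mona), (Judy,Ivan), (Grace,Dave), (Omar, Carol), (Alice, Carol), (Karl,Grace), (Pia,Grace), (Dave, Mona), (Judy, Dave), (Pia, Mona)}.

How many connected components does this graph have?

From Alice: component {Alice, Bob, Carol, Eve, Omar}.
From Dave: component {Dave, Grace, Ivan, Judy, Karl, Mona, Pia}.
That's 2 components.

2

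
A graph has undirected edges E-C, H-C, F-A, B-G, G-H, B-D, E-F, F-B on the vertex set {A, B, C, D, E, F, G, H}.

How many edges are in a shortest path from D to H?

Distance 0: D.
Distance 1: B.
Distance 2: F, G.
Distance 3: A, E, H — contains H.

3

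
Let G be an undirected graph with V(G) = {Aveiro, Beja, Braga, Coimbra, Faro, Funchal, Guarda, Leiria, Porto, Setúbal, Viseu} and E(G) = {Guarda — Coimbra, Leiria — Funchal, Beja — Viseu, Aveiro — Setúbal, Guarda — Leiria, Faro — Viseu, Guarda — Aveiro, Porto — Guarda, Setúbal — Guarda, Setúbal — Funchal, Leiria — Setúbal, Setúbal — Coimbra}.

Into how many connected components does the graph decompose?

From Aveiro: component {Aveiro, Coimbra, Funchal, Guarda, Leiria, Porto, Setúbal}.
From Beja: component {Beja, Faro, Viseu}.
From Braga: component {Braga}.
That's 3 components.

3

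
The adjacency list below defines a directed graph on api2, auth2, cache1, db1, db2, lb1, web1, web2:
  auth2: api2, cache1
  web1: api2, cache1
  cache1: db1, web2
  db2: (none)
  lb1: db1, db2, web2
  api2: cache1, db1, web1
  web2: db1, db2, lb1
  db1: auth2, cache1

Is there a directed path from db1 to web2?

Explore from db1.
Distance 1: reach auth2, cache1.
Distance 2: reach api2, web2.
Found web2.

Yes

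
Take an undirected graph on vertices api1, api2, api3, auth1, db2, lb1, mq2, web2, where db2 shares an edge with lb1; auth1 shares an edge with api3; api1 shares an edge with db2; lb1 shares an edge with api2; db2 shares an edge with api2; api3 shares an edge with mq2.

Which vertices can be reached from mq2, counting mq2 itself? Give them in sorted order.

api3, auth1, mq2

Start at mq2.
Its neighbours: api3.
Then their neighbours: auth1.
Nothing further is reachable.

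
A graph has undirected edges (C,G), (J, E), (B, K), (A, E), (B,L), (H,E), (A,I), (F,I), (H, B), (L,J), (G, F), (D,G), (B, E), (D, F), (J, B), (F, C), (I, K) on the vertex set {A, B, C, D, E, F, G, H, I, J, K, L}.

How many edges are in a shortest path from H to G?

Distance 0: H.
Distance 1: B, E.
Distance 2: A, J, K, L.
Distance 3: I.
Distance 4: F.
Distance 5: C, D, G — contains G.

5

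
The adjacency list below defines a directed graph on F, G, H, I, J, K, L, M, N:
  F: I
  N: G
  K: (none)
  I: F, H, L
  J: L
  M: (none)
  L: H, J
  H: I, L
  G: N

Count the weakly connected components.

From F: component {F, H, I, J, L}.
From G: component {G, N}.
From K: component {K}.
From M: component {M}.
That's 4 components.

4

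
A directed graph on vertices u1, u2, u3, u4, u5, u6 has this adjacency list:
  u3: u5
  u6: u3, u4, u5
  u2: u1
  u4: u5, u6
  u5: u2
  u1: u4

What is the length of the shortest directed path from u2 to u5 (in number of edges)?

3

Distance 0: u2.
Distance 1: u1.
Distance 2: u4.
Distance 3: u5, u6 — contains u5.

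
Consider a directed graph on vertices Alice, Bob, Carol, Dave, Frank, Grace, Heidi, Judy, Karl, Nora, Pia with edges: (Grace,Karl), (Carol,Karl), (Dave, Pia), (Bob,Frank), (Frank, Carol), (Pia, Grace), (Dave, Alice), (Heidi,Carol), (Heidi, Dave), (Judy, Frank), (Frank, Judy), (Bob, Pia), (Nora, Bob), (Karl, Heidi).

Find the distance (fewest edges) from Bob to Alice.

6

Distance 0: Bob.
Distance 1: Frank, Pia.
Distance 2: Carol, Grace, Judy.
Distance 3: Karl.
Distance 4: Heidi.
Distance 5: Dave.
Distance 6: Alice — contains Alice.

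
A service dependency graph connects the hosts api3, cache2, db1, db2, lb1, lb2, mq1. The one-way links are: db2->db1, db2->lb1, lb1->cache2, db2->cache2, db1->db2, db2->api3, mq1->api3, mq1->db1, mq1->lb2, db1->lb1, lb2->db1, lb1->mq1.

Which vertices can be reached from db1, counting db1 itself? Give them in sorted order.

api3, cache2, db1, db2, lb1, lb2, mq1

Start at db1.
Its neighbours: db2, lb1.
Then their neighbours: api3, cache2, mq1.
Then next layer: lb2.
Every vertex is now reached.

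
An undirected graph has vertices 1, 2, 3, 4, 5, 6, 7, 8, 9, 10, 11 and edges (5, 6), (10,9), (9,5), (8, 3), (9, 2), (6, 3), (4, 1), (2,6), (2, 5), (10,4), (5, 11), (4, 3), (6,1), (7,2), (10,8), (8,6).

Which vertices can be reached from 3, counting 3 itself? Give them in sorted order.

1, 2, 3, 4, 5, 6, 7, 8, 9, 10, 11

Start at 3.
Its neighbours: 4, 6, 8.
Then their neighbours: 1, 2, 5, 10.
Then next layer: 7, 9, 11.
Every vertex is now reached.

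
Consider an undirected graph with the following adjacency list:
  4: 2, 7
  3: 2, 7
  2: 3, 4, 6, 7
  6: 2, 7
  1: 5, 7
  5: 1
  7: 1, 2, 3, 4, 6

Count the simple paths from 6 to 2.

6–2
6–7–2
6–7–3–2
6–7–4–2

4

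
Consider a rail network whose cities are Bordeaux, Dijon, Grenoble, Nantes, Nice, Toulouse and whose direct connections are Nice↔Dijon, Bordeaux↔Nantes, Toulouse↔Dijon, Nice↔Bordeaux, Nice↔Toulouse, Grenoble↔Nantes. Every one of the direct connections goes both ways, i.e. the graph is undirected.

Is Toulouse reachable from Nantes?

Explore from Nantes.
Distance 1: reach Bordeaux, Grenoble.
Distance 2: reach Nice.
Distance 3: reach Dijon, Toulouse.
Found Toulouse.

Yes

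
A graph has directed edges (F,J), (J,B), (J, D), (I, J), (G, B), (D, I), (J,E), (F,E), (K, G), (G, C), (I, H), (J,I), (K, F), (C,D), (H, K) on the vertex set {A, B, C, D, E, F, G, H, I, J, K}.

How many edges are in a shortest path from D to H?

Distance 0: D.
Distance 1: I.
Distance 2: H, J — contains H.

2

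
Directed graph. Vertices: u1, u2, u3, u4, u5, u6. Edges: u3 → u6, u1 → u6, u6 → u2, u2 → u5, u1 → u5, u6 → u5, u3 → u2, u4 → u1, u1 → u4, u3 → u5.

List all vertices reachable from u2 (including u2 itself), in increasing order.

Start at u2.
Its neighbours: u5.
Nothing further is reachable.

u2, u5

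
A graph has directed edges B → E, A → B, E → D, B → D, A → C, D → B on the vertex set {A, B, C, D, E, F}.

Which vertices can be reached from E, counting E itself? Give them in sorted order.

Start at E.
Its neighbours: D.
Then their neighbours: B.
Nothing further is reachable.

B, D, E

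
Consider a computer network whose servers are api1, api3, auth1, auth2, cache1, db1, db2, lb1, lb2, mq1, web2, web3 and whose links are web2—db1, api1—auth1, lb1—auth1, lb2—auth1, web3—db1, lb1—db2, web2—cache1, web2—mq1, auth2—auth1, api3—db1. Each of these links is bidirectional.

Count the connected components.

2

From api1: component {api1, auth1, auth2, db2, lb1, lb2}.
From api3: component {api3, cache1, db1, mq1, web2, web3}.
That's 2 components.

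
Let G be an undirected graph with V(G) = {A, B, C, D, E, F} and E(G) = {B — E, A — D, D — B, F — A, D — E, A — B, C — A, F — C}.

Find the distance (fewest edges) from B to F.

2

Distance 0: B.
Distance 1: A, D, E.
Distance 2: C, F — contains F.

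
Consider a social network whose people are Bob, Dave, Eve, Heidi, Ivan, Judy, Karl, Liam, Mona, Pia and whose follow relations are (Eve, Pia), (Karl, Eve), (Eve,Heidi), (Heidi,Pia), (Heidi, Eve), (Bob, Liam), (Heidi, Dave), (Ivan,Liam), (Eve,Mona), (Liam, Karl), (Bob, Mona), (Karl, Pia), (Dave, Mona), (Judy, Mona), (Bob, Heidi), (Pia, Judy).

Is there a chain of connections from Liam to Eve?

Explore from Liam.
Distance 1: reach Karl.
Distance 2: reach Eve, Pia.
Found Eve.

Yes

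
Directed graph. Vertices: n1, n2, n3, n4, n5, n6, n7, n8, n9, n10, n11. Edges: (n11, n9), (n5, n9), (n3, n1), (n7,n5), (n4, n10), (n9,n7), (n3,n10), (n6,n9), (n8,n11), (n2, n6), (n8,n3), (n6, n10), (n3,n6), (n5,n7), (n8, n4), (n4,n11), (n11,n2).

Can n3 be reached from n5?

Explore from n5.
Distance 1: reach n7, n9.
The search from n5 is exhausted; no directed path reaches n3.

No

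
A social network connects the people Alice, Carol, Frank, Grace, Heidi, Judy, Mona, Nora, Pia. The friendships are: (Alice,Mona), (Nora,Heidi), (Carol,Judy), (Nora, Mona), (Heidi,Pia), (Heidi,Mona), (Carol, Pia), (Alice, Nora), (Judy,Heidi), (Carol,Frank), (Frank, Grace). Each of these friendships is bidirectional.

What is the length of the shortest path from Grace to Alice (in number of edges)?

6

Distance 0: Grace.
Distance 1: Frank.
Distance 2: Carol.
Distance 3: Judy, Pia.
Distance 4: Heidi.
Distance 5: Mona, Nora.
Distance 6: Alice — contains Alice.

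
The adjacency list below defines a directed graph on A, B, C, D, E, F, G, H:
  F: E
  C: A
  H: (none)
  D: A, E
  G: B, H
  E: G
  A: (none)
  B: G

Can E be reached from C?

No

Explore from C.
Distance 1: reach A.
The search from C is exhausted; no directed path reaches E.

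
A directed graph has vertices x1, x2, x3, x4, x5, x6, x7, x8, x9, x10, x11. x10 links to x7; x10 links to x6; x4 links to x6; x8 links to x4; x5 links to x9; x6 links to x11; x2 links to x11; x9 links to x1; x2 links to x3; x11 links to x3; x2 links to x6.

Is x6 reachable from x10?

Explore from x10.
Distance 1: reach x6, x7.
Found x6.

Yes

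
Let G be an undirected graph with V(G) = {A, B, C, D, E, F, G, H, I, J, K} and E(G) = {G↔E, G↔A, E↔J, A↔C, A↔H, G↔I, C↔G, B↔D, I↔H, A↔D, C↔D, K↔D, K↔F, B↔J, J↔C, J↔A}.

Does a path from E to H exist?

Explore from E.
Distance 1: reach G, J.
Distance 2: reach A, B, C, I.
Distance 3: reach D, H.
Found H.

Yes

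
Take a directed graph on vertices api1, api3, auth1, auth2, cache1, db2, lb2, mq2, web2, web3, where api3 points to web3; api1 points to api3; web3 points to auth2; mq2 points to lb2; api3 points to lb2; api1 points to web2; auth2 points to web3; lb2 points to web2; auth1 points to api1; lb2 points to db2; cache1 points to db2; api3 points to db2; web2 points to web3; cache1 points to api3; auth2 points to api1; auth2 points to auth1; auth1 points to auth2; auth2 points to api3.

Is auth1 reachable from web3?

Explore from web3.
Distance 1: reach auth2.
Distance 2: reach api1, api3, auth1.
Found auth1.

Yes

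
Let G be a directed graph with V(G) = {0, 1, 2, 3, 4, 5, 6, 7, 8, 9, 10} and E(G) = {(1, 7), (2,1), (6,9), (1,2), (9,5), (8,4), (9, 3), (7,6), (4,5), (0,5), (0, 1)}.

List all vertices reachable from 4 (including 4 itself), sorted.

4, 5

Start at 4.
Its neighbours: 5.
Nothing further is reachable.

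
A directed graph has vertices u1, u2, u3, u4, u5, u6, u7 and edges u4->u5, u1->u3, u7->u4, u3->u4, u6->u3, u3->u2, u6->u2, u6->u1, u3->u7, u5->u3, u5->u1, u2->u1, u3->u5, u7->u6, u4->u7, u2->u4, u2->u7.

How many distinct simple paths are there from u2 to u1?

9

u2→u1
u2→u4→u5→u1
u2→u4→u5→u3→u7→u6→u1
u2→u4→u7→u6→u1
u2→u4→u7→u6→u3→u5→u1
u2→u7→u4→u5→u1
u2→u7→u6→u1
u2→u7→u6→u3→u4→u5→u1
u2→u7→u6→u3→u5→u1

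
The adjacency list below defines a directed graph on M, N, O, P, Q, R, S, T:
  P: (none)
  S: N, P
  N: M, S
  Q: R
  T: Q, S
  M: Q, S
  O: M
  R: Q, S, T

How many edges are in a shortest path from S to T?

5

Distance 0: S.
Distance 1: N, P.
Distance 2: M.
Distance 3: Q.
Distance 4: R.
Distance 5: T — contains T.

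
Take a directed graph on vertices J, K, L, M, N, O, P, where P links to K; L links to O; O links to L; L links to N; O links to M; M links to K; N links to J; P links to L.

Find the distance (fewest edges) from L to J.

2

Distance 0: L.
Distance 1: N, O.
Distance 2: J, M — contains J.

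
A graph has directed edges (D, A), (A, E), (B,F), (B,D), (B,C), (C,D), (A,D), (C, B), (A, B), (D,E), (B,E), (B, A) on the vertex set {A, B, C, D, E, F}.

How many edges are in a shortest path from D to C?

3

Distance 0: D.
Distance 1: A, E.
Distance 2: B.
Distance 3: C, F — contains C.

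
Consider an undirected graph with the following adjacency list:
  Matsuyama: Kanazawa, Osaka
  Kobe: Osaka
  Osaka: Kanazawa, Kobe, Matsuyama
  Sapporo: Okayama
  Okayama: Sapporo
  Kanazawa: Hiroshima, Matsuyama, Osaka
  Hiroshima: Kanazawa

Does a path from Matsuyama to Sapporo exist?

Explore from Matsuyama.
Distance 1: reach Kanazawa, Osaka.
Distance 2: reach Hiroshima, Kobe.
The search is exhausted without reaching Sapporo; it lies in a different component.

No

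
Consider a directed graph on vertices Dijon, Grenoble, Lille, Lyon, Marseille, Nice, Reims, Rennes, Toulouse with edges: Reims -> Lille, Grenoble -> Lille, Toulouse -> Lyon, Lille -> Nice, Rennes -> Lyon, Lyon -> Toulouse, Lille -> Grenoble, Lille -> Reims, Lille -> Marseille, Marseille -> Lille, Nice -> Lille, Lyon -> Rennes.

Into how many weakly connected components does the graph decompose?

From Dijon: component {Dijon}.
From Grenoble: component {Grenoble, Lille, Marseille, Nice, Reims}.
From Lyon: component {Lyon, Rennes, Toulouse}.
That's 3 components.

3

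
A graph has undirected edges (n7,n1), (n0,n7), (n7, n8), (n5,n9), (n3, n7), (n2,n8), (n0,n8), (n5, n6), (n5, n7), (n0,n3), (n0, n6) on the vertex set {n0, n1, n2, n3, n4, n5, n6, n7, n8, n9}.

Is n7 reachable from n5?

Explore from n5.
Distance 1: reach n6, n7, n9.
Found n7.

Yes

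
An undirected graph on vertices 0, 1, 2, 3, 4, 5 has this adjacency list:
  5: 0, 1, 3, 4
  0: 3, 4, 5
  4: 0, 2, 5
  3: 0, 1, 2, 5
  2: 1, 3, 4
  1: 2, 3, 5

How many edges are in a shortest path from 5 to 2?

2

Distance 0: 5.
Distance 1: 0, 1, 3, 4.
Distance 2: 2 — contains 2.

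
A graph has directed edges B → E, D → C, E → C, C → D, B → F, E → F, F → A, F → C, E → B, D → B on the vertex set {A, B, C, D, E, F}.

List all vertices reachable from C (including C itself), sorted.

Start at C.
Its neighbours: D.
Then their neighbours: B.
Then next layer: E, F.
Then next layer: A.
Every vertex is now reached.

A, B, C, D, E, F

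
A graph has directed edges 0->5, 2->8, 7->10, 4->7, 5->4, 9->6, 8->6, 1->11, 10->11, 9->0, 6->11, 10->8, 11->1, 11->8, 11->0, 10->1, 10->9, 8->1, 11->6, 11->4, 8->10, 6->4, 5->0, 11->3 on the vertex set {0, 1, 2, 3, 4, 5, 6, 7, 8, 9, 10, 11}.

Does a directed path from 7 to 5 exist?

Yes

Explore from 7.
Distance 1: reach 10.
Distance 2: reach 1, 8, 9, 11.
Distance 3: reach 0, 3, 4, 6.
Distance 4: reach 5.
Found 5.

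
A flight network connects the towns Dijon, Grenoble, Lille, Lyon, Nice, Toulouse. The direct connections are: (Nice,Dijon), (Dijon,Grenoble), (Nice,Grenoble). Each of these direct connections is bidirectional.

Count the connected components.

4

From Dijon: component {Dijon, Grenoble, Nice}.
From Lille: component {Lille}.
From Lyon: component {Lyon}.
From Toulouse: component {Toulouse}.
That's 4 components.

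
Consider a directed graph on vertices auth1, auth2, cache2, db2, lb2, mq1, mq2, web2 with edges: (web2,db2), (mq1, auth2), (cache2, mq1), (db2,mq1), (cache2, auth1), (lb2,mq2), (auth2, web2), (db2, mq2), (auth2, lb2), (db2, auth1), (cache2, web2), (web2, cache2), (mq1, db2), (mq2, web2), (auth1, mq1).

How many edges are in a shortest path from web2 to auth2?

3

Distance 0: web2.
Distance 1: cache2, db2.
Distance 2: auth1, mq1, mq2.
Distance 3: auth2 — contains auth2.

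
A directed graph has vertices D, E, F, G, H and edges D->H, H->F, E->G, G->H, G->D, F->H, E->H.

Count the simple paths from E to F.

3

E→G→D→H→F
E→G→H→F
E→H→F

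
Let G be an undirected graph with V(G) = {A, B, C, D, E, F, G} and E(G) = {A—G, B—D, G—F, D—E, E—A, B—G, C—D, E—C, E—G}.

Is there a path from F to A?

Yes

Explore from F.
Distance 1: reach G.
Distance 2: reach A, B, E.
Found A.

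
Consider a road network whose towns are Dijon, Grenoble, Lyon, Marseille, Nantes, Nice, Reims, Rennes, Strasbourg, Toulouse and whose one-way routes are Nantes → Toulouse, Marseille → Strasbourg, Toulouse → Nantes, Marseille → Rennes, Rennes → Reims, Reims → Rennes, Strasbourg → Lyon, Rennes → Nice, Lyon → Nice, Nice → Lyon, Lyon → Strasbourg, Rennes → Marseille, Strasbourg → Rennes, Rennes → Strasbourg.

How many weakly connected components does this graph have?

From Dijon: component {Dijon}.
From Grenoble: component {Grenoble}.
From Lyon: component {Lyon, Marseille, Nice, Reims, Rennes, Strasbourg}.
From Nantes: component {Nantes, Toulouse}.
That's 4 components.

4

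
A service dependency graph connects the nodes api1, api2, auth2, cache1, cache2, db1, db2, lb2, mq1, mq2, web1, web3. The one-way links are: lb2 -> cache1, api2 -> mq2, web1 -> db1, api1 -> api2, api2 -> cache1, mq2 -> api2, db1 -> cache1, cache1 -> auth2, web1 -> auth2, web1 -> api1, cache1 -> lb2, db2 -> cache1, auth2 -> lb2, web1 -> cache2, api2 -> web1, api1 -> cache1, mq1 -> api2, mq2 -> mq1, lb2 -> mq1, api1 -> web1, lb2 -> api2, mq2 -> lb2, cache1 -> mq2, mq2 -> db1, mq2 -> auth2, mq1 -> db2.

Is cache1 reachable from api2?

Yes

Explore from api2.
Distance 1: reach cache1, mq2, web1.
Found cache1.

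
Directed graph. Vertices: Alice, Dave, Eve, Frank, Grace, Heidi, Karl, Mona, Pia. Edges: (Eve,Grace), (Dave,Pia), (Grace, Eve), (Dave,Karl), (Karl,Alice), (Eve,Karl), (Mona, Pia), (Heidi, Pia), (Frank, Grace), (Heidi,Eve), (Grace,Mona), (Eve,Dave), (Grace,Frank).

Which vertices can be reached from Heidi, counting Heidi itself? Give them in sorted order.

Start at Heidi.
Its neighbours: Eve, Pia.
Then their neighbours: Dave, Grace, Karl.
Then next layer: Alice, Frank, Mona.
Every vertex is now reached.

Alice, Dave, Eve, Frank, Grace, Heidi, Karl, Mona, Pia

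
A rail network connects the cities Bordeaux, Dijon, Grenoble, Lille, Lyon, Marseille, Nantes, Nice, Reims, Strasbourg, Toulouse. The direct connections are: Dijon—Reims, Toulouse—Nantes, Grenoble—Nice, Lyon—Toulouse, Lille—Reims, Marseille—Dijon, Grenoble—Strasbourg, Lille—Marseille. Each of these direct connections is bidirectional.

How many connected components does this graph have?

4

From Bordeaux: component {Bordeaux}.
From Dijon: component {Dijon, Lille, Marseille, Reims}.
From Grenoble: component {Grenoble, Nice, Strasbourg}.
From Lyon: component {Lyon, Nantes, Toulouse}.
That's 4 components.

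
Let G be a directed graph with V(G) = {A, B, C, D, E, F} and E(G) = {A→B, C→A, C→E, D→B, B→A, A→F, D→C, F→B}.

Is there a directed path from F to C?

Explore from F.
Distance 1: reach B.
Distance 2: reach A.
The search from F is exhausted; no directed path reaches C.

No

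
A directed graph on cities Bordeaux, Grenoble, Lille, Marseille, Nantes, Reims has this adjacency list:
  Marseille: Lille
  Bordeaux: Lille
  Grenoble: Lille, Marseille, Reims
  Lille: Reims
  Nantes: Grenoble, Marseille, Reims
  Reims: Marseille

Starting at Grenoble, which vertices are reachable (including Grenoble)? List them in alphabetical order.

Start at Grenoble.
Its neighbours: Lille, Marseille, Reims.
Nothing further is reachable.

Grenoble, Lille, Marseille, Reims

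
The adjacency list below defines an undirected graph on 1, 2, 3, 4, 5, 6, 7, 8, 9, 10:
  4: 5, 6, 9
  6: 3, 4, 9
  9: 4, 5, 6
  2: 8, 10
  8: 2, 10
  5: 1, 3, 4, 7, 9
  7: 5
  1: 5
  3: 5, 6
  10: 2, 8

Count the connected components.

2

From 1: component {1, 3, 4, 5, 6, 7, 9}.
From 2: component {2, 8, 10}.
That's 2 components.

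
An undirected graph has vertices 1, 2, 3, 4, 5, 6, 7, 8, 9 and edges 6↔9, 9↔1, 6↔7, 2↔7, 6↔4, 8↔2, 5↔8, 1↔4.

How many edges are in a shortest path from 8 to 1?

Distance 0: 8.
Distance 1: 2, 5.
Distance 2: 7.
Distance 3: 6.
Distance 4: 4, 9.
Distance 5: 1 — contains 1.

5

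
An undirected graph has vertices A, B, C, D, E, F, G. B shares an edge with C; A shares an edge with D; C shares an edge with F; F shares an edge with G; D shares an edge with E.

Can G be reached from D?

Explore from D.
Distance 1: reach A, E.
The search is exhausted without reaching G; it lies in a different component.

No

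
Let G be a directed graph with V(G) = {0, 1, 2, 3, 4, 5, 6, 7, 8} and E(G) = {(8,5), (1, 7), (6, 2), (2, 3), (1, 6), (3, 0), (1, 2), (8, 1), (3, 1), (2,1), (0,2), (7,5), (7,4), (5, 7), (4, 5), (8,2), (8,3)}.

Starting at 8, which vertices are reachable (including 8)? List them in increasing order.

0, 1, 2, 3, 4, 5, 6, 7, 8

Start at 8.
Its neighbours: 1, 2, 3, 5.
Then their neighbours: 0, 6, 7.
Then next layer: 4.
Every vertex is now reached.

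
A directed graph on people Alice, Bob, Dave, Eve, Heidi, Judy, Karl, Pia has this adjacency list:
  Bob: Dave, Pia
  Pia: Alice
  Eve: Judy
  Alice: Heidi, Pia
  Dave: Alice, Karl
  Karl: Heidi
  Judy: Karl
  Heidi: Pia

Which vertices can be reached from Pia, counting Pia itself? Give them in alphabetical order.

Alice, Heidi, Pia

Start at Pia.
Its neighbours: Alice.
Then their neighbours: Heidi.
Nothing further is reachable.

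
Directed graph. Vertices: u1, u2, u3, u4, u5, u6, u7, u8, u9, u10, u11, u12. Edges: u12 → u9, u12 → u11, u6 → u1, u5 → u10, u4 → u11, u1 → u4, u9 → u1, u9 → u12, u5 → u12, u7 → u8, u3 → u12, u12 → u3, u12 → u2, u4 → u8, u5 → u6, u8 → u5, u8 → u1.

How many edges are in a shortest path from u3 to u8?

Distance 0: u3.
Distance 1: u12.
Distance 2: u2, u9, u11.
Distance 3: u1.
Distance 4: u4.
Distance 5: u8 — contains u8.

5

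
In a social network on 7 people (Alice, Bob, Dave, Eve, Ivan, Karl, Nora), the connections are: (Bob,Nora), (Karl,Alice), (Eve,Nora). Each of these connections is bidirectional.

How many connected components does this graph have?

4

From Alice: component {Alice, Karl}.
From Bob: component {Bob, Eve, Nora}.
From Dave: component {Dave}.
From Ivan: component {Ivan}.
That's 4 components.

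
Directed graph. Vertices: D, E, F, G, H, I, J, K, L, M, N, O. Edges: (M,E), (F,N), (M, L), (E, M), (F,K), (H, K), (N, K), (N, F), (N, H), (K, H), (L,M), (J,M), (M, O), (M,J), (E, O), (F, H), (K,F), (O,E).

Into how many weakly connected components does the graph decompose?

From D: component {D}.
From E: component {E, J, L, M, O}.
From F: component {F, H, K, N}.
From G: component {G}.
From I: component {I}.
That's 5 components.

5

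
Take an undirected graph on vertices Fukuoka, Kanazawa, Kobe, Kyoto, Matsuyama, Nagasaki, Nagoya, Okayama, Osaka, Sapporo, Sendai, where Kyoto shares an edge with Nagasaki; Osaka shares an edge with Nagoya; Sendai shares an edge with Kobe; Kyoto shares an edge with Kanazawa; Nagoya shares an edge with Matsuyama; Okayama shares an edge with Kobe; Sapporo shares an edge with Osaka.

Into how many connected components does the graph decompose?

From Fukuoka: component {Fukuoka}.
From Kanazawa: component {Kanazawa, Kyoto, Nagasaki}.
From Kobe: component {Kobe, Okayama, Sendai}.
From Matsuyama: component {Matsuyama, Nagoya, Osaka, Sapporo}.
That's 4 components.

4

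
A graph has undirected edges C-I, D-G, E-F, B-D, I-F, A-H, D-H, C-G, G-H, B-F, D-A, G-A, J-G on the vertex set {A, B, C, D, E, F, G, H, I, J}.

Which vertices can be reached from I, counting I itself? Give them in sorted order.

Start at I.
Its neighbours: C, F.
Then their neighbours: B, E, G.
Then next layer: A, D, H, J.
Every vertex is now reached.

A, B, C, D, E, F, G, H, I, J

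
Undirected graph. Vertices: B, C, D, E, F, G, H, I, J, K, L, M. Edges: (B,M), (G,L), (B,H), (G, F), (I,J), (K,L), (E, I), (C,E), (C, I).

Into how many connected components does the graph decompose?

From B: component {B, H, M}.
From C: component {C, E, I, J}.
From D: component {D}.
From F: component {F, G, K, L}.
That's 4 components.

4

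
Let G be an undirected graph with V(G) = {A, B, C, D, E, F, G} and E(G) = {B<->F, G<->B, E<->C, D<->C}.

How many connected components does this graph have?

From A: component {A}.
From B: component {B, F, G}.
From C: component {C, D, E}.
That's 3 components.

3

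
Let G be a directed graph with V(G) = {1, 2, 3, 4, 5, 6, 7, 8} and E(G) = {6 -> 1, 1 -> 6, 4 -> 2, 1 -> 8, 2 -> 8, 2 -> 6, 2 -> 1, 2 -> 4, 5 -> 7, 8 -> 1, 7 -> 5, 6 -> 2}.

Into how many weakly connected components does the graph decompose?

From 1: component {1, 2, 4, 6, 8}.
From 3: component {3}.
From 5: component {5, 7}.
That's 3 components.

3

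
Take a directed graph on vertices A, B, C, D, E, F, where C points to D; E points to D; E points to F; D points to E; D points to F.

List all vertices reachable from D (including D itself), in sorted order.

Start at D.
Its neighbours: E, F.
Nothing further is reachable.

D, E, F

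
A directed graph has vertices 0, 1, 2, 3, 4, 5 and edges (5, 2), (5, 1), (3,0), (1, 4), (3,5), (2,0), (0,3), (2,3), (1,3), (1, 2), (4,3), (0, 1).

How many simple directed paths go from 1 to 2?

3

1→2
1→3→5→2
1→4→3→5→2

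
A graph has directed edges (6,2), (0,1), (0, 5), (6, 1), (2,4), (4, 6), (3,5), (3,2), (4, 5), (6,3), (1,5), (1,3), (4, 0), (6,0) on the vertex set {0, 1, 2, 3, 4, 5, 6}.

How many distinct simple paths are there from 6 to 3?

4

6→0→1→3
6→1→3
6→2→4→0→1→3
6→3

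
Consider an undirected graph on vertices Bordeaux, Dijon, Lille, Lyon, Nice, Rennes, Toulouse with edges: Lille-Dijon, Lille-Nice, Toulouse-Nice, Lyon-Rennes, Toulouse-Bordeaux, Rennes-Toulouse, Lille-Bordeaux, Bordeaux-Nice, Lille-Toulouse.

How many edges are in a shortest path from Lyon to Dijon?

Distance 0: Lyon.
Distance 1: Rennes.
Distance 2: Toulouse.
Distance 3: Bordeaux, Lille, Nice.
Distance 4: Dijon — contains Dijon.

4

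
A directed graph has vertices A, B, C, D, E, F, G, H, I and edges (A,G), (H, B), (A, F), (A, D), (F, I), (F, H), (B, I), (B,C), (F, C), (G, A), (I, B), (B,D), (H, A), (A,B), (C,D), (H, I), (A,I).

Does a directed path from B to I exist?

Explore from B.
Distance 1: reach C, D, I.
Found I.

Yes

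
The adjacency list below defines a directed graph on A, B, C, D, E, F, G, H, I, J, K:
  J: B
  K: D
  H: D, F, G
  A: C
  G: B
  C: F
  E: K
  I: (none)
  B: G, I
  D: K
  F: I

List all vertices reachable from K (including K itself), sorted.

Start at K.
Its neighbours: D.
Nothing further is reachable.

D, K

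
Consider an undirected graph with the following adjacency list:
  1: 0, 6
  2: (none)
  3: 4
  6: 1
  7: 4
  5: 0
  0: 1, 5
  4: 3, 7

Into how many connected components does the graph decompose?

3

From 0: component {0, 1, 5, 6}.
From 2: component {2}.
From 3: component {3, 4, 7}.
That's 3 components.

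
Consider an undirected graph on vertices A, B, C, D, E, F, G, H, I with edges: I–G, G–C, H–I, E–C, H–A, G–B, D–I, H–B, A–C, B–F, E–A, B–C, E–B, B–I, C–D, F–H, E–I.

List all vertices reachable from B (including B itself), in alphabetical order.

Start at B.
Its neighbours: C, E, F, G, H, I.
Then their neighbours: A, D.
Every vertex is now reached.

A, B, C, D, E, F, G, H, I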